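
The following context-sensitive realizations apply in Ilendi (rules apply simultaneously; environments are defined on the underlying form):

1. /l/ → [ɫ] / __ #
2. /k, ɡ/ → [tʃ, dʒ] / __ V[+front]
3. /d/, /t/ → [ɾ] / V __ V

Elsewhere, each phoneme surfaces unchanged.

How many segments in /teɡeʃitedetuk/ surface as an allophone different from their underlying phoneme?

4

Segments that undergo a rule: /ɡ/ → [dʒ] (rule 2); /t/ → [ɾ] (rule 3); /d/ → [ɾ] (rule 3); /t/ → [ɾ] (rule 3).
All other segments surface unchanged.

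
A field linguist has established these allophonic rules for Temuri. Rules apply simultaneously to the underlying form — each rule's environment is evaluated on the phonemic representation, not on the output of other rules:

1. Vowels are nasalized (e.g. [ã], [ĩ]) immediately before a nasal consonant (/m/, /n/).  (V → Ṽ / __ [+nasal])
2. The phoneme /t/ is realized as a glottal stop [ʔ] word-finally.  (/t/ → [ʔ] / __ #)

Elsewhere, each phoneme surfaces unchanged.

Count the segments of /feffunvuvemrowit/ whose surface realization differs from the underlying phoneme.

Segments that undergo a rule: /u/ → [ũ] (rule 1); /e/ → [ẽ] (rule 1); /t/ → [ʔ] (rule 2).
All other segments surface unchanged.

3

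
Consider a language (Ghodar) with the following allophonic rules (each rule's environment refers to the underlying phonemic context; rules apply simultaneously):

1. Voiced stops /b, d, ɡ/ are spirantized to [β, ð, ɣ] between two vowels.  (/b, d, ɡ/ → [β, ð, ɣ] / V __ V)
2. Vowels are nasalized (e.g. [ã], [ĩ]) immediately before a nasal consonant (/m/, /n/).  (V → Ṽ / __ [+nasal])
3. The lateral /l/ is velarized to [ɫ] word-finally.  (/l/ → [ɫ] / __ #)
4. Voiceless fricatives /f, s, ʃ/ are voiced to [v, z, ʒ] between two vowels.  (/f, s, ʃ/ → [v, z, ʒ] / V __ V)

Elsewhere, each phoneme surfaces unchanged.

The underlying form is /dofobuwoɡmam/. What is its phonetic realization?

[dovoβuwoɡmãm]

/d/ (word-initial): rule 1 targets it, but not between two vowels → unchanged [d].
/o/ — between /d/ and /f/; rule 2 does not apply here → [o].
/f/ meets the environment for rule 4 (between two vowels) → [v].
/o/ (between /f/ and /b/) fails the environment for rule 2, so it stays [o].
/b/ (between /o/ and /u/) occurs between two vowels → [β] by rule 1.
/u/ (between /b/ and /w/) fails the environment for rule 2, so it stays [u].
/o/ (between /w/ and /ɡ/): rule 2 targets it, but not before a nasal consonant → unchanged [o].
/ɡ/ (between /o/ and /m/): rule 1 targets it, but not between two vowels → unchanged [ɡ].
Rule 2 applies to /a/ (between /m/ and /m/: before a nasal consonant) → [ã].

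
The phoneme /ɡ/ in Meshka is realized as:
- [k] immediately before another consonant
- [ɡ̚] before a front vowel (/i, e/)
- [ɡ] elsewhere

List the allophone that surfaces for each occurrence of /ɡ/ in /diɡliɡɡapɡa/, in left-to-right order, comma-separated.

[k], [k], [ɡ], [ɡ]

Occurrence 1 (position 3): immediately before another consonant → [k].
Occurrence 2 (position 6): immediately before another consonant → [k].
Occurrence 3 (position 7): no conditioning environment matches → elsewhere allophone [ɡ].
Occurrence 4 (position 10): no conditioning environment matches → elsewhere allophone [ɡ].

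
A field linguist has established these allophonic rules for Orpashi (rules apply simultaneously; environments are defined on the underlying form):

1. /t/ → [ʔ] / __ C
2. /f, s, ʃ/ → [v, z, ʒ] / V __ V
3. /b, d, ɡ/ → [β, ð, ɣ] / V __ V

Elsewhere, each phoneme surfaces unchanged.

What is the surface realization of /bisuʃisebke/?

[bizuʒizebke]

/b/ — word-initial; rule 3 does not apply here → [b].
/i/ stays [i].
/s/ (between /i/ and /u/) occurs between two vowels → [z] by rule 2.
/u/ — not in any rule's target class → [u].
Rule 2 applies to /ʃ/ (between /u/ and /i/: between two vowels) → [ʒ].
/i/ stays [i].
/s/ (between /i/ and /e/) occurs between two vowels → [z] by rule 2.
/e/ (between /s/ and /b/) is unaffected → [e].
/b/ — between /e/ and /k/; rule 3 does not apply here → [b].
/k/ — not in any rule's target class → [k].
/e/ — not in any rule's target class → [e].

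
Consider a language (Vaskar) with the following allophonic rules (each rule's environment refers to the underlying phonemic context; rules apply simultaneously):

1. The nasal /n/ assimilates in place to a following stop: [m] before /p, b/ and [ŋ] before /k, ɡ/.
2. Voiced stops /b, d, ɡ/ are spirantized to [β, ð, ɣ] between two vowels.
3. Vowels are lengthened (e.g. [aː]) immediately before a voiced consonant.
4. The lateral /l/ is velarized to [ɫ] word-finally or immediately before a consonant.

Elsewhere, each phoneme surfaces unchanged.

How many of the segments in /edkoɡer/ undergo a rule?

Segments that undergo a rule: /e/ → [eː] (rule 3); /o/ → [oː] (rule 3); /ɡ/ → [ɣ] (rule 2); /e/ → [eː] (rule 3).
All other segments surface unchanged.

4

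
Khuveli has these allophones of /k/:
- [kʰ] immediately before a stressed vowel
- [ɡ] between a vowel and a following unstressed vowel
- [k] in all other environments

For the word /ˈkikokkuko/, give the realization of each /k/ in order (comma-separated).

[kʰ], [ɡ], [k], [k], [ɡ]

Occurrence 1 (position 1): immediately before a stressed vowel → [kʰ].
Occurrence 2 (position 3): between a vowel and a following unstressed vowel → [ɡ].
Occurrence 3 (position 5): no conditioning environment matches → elsewhere allophone [k].
Occurrence 4 (position 6): no conditioning environment matches → elsewhere allophone [k].
Occurrence 5 (position 8): between a vowel and a following unstressed vowel → [ɡ].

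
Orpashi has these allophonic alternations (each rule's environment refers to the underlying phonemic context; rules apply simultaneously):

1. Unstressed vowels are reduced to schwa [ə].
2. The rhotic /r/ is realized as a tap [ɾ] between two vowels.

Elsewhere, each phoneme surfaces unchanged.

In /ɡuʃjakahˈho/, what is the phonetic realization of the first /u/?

[ə]

/u/ — between /ɡ/ and /ʃ/, in an unstressed syllable — surfaces as [ə] (rule 1).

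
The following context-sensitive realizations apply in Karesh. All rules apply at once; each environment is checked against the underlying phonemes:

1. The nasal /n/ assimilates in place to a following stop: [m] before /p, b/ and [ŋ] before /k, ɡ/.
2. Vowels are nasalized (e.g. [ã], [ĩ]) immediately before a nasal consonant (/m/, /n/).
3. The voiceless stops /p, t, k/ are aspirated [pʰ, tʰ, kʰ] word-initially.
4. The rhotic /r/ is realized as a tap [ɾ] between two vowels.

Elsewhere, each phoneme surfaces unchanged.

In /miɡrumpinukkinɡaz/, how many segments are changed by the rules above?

Segments that undergo a rule: /u/ → [ũ] (rule 2); /i/ → [ĩ] (rule 2); /i/ → [ĩ] (rule 2); /n/ → [ŋ] (rule 1).
All other segments surface unchanged.

4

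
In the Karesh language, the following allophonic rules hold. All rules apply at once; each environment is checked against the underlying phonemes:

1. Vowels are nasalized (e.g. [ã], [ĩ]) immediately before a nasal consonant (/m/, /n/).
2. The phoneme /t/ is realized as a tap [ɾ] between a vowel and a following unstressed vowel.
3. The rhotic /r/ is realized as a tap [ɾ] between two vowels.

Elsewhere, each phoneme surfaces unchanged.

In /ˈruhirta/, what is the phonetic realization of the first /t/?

[t]

/t/ (between /r/ and /a/) fails the environment for rule 2, so it stays [t].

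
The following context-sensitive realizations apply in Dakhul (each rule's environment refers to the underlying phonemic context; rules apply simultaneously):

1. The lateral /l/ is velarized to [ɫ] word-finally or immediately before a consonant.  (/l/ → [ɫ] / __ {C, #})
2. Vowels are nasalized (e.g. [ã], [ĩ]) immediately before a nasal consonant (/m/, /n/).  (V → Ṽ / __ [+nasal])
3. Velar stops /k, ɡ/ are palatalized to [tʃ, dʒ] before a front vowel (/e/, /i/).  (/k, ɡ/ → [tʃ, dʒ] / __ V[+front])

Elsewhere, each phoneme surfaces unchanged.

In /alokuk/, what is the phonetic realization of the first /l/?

[l]

/l/ — between /a/ and /o/; rule 1 does not apply here → [l].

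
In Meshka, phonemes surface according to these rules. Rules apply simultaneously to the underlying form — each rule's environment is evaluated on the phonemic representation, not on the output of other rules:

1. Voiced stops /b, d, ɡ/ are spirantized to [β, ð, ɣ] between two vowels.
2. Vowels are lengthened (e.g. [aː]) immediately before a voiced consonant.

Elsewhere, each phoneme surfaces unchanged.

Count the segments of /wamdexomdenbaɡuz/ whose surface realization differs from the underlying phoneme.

6

Segments that undergo a rule: /a/ → [aː] (rule 2); /o/ → [oː] (rule 2); /e/ → [eː] (rule 2); /a/ → [aː] (rule 2); /ɡ/ → [ɣ] (rule 1); /u/ → [uː] (rule 2).
All other segments surface unchanged.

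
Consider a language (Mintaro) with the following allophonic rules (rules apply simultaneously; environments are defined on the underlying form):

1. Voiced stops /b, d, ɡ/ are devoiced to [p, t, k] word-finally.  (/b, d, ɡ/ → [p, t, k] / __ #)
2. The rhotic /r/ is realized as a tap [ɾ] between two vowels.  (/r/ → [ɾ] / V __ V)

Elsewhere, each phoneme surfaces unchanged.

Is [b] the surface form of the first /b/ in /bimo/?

Yes

/b/ (word-initial) is in the target of rule 1 but the environment (word-finally) is not met → [b].
The actual realization is [b], which matches [b].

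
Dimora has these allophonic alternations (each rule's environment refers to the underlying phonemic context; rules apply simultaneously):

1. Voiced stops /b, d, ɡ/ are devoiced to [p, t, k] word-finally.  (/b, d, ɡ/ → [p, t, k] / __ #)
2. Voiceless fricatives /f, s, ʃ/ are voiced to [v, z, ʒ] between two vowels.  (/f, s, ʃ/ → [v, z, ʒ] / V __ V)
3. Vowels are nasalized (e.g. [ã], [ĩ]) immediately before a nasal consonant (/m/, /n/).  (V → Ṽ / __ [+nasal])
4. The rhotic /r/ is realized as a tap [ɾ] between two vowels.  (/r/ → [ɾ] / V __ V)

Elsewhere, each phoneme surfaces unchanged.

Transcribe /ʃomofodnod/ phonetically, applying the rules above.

[ʃõmovodnot]

/ʃ/ — word-initial; rule 2 does not apply here → [ʃ].
Rule 3 applies to /o/ (between /ʃ/ and /m/: before a nasal consonant) → [õ].
/m/ (between /o/ and /o/): no rule targets it → [m].
/o/ (between /m/ and /f/) fails the environment for rule 3, so it stays [o].
/f/ (between /o/ and /o/) occurs between two vowels → [v] by rule 2.
/o/ (between /f/ and /d/): rule 3 targets it, but not before a nasal consonant → unchanged [o].
/d/ (between /o/ and /n/) is in the target of rule 1 but the environment (word-finally) is not met → [d].
/n/ (between /d/ and /o/): no rule targets it → [n].
/o/ (between /n/ and /d/) is in the target of rule 3 but the environment (before a nasal consonant) is not met → [o].
/d/ (word-final) occurs word-finally → [t] by rule 1.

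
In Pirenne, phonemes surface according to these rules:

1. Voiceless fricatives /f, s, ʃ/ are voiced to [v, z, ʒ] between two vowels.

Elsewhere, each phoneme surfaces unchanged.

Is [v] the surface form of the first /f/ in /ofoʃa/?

/f/ (between /o/ and /o/): between two vowels, so rule 1 applies → [v].
The actual realization is [v], which matches [v].

Yes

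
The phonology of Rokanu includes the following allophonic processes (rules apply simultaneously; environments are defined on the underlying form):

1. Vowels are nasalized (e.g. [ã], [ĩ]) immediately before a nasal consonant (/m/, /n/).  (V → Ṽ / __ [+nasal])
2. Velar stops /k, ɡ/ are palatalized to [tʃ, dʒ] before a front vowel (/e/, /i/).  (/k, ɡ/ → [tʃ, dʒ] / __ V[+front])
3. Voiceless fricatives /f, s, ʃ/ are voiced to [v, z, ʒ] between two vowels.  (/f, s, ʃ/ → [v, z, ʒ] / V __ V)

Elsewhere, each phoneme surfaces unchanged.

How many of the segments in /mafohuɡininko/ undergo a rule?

4

Segments that undergo a rule: /f/ → [v] (rule 3); /ɡ/ → [dʒ] (rule 2); /i/ → [ĩ] (rule 1); /i/ → [ĩ] (rule 1).
All other segments surface unchanged.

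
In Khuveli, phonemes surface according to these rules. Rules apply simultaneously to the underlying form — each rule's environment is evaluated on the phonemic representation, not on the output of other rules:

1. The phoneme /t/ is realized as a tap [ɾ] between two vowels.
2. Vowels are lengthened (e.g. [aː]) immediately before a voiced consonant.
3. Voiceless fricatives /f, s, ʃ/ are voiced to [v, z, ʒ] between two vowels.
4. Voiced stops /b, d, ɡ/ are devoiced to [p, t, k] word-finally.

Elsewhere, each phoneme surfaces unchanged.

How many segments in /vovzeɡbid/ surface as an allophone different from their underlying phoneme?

Segments that undergo a rule: /o/ → [oː] (rule 2); /e/ → [eː] (rule 2); /i/ → [iː] (rule 2); /d/ → [t] (rule 4).
All other segments surface unchanged.

4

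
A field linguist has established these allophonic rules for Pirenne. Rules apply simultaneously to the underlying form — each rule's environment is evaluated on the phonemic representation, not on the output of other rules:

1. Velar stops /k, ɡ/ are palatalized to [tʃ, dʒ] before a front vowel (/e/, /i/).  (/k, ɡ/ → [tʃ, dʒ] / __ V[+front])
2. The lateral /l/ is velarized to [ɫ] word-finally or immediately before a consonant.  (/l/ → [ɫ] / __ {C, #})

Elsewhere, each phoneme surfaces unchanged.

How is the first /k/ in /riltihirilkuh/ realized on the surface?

[k]

/k/ (between /l/ and /u/): rule 1 targets it, but not before a front vowel → unchanged [k].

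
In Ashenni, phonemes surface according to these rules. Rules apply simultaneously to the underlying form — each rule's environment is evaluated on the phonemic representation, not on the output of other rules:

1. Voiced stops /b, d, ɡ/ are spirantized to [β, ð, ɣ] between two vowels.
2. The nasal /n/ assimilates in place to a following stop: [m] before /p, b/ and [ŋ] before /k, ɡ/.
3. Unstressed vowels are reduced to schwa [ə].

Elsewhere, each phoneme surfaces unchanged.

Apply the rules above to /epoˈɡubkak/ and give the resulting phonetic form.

/e/ (word-initial) occurs in an unstressed syllable → [ə] by rule 3.
/p/ (between /e/ and /o/): no rule targets it → [p].
/o/ (between /p/ and /ɡ/): in an unstressed syllable, so rule 3 applies → [ə].
Rule 1 applies to /ɡ/ (between /o/ and /u/: between two vowels) → [ɣ].
/u/ (between /ɡ/ and /b/): rule 3 targets it, but not in an unstressed syllable → unchanged [u].
/b/ (between /u/ and /k/) is in the target of rule 1 but the environment (between two vowels) is not met → [b].
/k/ stays [k].
/a/ (between /k/ and /k/) occurs in an unstressed syllable → [ə] by rule 3.
/k/ (word-final) is unaffected → [k].

[əpəˈɣubkək]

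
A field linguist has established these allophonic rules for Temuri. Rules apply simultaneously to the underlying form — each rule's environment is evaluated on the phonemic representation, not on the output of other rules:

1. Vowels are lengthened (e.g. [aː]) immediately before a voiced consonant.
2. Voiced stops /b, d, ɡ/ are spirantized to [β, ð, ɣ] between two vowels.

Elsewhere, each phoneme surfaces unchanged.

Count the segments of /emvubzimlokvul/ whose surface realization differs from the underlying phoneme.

Segments that undergo a rule: /e/ → [eː] (rule 1); /u/ → [uː] (rule 1); /i/ → [iː] (rule 1); /u/ → [uː] (rule 1).
All other segments surface unchanged.

4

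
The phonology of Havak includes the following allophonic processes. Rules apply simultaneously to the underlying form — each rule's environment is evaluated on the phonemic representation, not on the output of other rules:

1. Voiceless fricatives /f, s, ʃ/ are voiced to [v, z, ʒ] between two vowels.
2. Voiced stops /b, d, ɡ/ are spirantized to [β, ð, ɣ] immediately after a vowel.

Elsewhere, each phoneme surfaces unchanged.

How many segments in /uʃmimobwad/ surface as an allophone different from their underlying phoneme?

2

Segments that undergo a rule: /b/ → [β] (rule 2); /d/ → [ð] (rule 2).
All other segments surface unchanged.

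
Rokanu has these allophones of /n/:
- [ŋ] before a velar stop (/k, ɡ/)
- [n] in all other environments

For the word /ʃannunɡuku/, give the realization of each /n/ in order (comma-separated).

[n], [n], [ŋ]

Occurrence 1 (position 3): no conditioning environment matches → elsewhere allophone [n].
Occurrence 2 (position 4): no conditioning environment matches → elsewhere allophone [n].
Occurrence 3 (position 6): before a velar stop → [ŋ].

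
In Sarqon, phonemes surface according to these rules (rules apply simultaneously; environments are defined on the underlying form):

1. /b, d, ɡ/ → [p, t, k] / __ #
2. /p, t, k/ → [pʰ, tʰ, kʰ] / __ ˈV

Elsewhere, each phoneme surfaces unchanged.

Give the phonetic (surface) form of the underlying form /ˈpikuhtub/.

[ˈpʰikuhtup]

/p/ (word-initial) occurs immediately before a stressed vowel → [pʰ] by rule 2.
/i/ stays [i].
/k/ (between /i/ and /u/): rule 2 targets it, but not immediately before a stressed vowel → unchanged [k].
/u/ stays [u].
/h/ — not in any rule's target class → [h].
/t/ (between /h/ and /u/) fails the environment for rule 2, so it stays [t].
/u/ stays [u].
/b/ (word-final): word-finally, so rule 1 applies → [p].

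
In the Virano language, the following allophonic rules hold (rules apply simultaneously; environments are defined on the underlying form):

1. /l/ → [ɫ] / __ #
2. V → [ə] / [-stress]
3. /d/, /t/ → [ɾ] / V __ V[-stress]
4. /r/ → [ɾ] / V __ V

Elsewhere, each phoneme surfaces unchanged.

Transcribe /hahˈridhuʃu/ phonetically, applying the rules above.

[həhˈridhəʃə]

/h/ stays [h].
/a/ (between /h/ and /h/): in an unstressed syllable, so rule 2 applies → [ə].
/h/ — not in any rule's target class → [h].
/r/ (between /h/ and /i/): rule 4 targets it, but not between two vowels → unchanged [r].
/i/ — between /r/ and /d/; rule 2 does not apply here → [i].
/d/ — between /i/ and /h/; rule 3 does not apply here → [d].
/h/ (between /d/ and /u/) is unaffected → [h].
/u/ — between /h/ and /ʃ/, in an unstressed syllable — surfaces as [ə] (rule 2).
/ʃ/ stays [ʃ].
/u/ (word-final) occurs in an unstressed syllable → [ə] by rule 2.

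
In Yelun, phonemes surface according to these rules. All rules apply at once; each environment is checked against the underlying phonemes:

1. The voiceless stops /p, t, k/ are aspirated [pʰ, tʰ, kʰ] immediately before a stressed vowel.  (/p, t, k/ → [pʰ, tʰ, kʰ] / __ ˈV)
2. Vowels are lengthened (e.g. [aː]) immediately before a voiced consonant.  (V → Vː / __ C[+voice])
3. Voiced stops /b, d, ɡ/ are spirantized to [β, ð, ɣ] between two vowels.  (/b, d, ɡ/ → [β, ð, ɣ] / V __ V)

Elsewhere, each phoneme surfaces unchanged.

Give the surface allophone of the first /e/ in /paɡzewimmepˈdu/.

/e/ (between /z/ and /w/) occurs before a voiced consonant → [eː] by rule 2.

[eː]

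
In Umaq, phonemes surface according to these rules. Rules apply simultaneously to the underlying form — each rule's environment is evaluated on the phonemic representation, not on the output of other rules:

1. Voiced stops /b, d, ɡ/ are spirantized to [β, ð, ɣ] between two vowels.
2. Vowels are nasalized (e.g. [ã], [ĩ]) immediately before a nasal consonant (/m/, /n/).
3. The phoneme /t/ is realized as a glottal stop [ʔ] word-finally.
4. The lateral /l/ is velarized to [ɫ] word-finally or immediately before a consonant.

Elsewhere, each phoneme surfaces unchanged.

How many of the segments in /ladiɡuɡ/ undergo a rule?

2

Segments that undergo a rule: /d/ → [ð] (rule 1); /ɡ/ → [ɣ] (rule 1).
All other segments surface unchanged.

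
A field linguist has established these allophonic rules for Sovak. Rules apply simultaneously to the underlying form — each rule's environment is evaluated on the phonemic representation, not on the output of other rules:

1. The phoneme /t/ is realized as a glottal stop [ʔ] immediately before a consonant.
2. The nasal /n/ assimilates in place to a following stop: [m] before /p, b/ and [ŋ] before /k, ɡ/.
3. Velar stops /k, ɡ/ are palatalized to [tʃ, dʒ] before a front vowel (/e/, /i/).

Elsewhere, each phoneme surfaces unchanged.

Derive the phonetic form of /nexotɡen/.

/n/ (word-initial): rule 2 targets it, but not before a labial or velar stop → unchanged [n].
/e/ (between /n/ and /x/): no rule targets it → [e].
/x/ (between /e/ and /o/): no rule targets it → [x].
/o/ stays [o].
/t/ meets the environment for rule 1 (immediately before a consonant) → [ʔ].
Rule 3 applies to /ɡ/ (between /t/ and /e/: before a front vowel) → [dʒ].
/e/ — not in any rule's target class → [e].
/n/ — word-final; rule 2 does not apply here → [n].

[nexoʔdʒen]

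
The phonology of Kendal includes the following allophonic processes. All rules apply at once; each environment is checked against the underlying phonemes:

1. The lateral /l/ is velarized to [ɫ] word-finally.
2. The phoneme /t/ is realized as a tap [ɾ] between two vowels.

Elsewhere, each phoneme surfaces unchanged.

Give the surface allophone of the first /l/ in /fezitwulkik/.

/l/ (between /u/ and /k/) is in the target of rule 1 but the environment (word-finally) is not met → [l].

[l]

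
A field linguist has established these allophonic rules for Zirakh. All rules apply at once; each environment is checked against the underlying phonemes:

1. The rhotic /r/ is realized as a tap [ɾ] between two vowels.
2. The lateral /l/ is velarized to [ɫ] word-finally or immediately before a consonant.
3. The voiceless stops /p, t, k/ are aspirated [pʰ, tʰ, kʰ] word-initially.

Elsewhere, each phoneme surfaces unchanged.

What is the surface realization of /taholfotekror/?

/t/ meets the environment for rule 3 (word-initially) → [tʰ].
/a/ (between /t/ and /h/) is unaffected → [a].
/h/ — not in any rule's target class → [h].
/o/ (between /h/ and /l/): no rule targets it → [o].
/l/ (between /o/ and /f/) occurs word-finally or immediately before a consonant → [ɫ] by rule 2.
/f/ (between /l/ and /o/): no rule targets it → [f].
/o/ stays [o].
/t/ (between /o/ and /e/) is in the target of rule 3 but the environment (word-initially) is not met → [t].
/e/ stays [e].
/k/ — between /e/ and /r/; rule 3 does not apply here → [k].
/r/ (between /k/ and /o/) fails the environment for rule 1, so it stays [r].
/o/ (between /r/ and /r/): no rule targets it → [o].
/r/ (word-final) fails the environment for rule 1, so it stays [r].

[tʰahoɫfotekror]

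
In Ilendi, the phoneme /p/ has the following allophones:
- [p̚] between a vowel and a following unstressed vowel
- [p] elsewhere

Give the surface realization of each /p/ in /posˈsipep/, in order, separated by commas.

Occurrence 1 (position 1): no conditioning environment matches → elsewhere allophone [p].
Occurrence 2 (position 6): between a vowel and a following unstressed vowel → [p̚].
Occurrence 3 (position 8): no conditioning environment matches → elsewhere allophone [p].

[p], [p̚], [p]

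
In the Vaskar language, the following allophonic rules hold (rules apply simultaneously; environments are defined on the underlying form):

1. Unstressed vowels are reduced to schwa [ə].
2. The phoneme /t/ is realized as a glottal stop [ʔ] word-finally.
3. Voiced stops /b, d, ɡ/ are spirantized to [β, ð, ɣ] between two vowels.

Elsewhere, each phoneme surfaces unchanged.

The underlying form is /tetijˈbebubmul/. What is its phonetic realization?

/t/ (word-initial) is in the target of rule 2 but the environment (word-finally) is not met → [t].
/e/ meets the environment for rule 1 (in an unstressed syllable) → [ə].
/t/ (between /e/ and /i/) fails the environment for rule 2, so it stays [t].
/i/ — between /t/ and /j/, in an unstressed syllable — surfaces as [ə] (rule 1).
/b/ (between /j/ and /e/) is in the target of rule 3 but the environment (between two vowels) is not met → [b].
/e/ (between /b/ and /b/) is in the target of rule 1 but the environment (in an unstressed syllable) is not met → [e].
/b/ — between /e/ and /u/, between two vowels — surfaces as [β] (rule 3).
/u/ — between /b/ and /b/, in an unstressed syllable — surfaces as [ə] (rule 1).
/b/ — between /u/ and /m/; rule 3 does not apply here → [b].
Rule 1 applies to /u/ (between /m/ and /l/: in an unstressed syllable) → [ə].

[tətəjˈbeβəbməl]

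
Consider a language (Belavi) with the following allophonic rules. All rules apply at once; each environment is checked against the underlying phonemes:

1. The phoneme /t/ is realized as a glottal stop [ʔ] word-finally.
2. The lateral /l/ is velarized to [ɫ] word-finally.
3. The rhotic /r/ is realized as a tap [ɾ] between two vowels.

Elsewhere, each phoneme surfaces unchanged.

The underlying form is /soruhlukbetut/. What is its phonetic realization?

[soɾuhlukbetuʔ]

/s/ (word-initial): no rule targets it → [s].
/o/ stays [o].
/r/ (between /o/ and /u/) occurs between two vowels → [ɾ] by rule 3.
/u/ stays [u].
/h/ — not in any rule's target class → [h].
/l/ — between /h/ and /u/; rule 2 does not apply here → [l].
/u/ stays [u].
/k/ stays [k].
/b/ stays [b].
/e/ — not in any rule's target class → [e].
/t/ — between /e/ and /u/; rule 1 does not apply here → [t].
/u/ — not in any rule's target class → [u].
/t/ — word-final, word-finally — surfaces as [ʔ] (rule 1).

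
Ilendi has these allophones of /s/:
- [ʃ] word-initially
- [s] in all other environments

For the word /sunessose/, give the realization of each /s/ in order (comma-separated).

Occurrence 1 (position 1): word-initially → [ʃ].
Occurrence 2 (position 5): no conditioning environment matches → elsewhere allophone [s].
Occurrence 3 (position 6): no conditioning environment matches → elsewhere allophone [s].
Occurrence 4 (position 8): no conditioning environment matches → elsewhere allophone [s].

[ʃ], [s], [s], [s]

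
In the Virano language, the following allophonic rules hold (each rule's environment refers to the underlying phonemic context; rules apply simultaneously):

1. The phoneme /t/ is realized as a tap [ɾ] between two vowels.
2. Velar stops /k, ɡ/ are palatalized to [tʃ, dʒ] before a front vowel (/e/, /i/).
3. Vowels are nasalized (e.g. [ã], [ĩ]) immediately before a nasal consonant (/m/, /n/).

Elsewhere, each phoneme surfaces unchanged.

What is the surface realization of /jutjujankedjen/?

/j/ (word-initial): no rule targets it → [j].
/u/ — between /j/ and /t/; rule 3 does not apply here → [u].
/t/ (between /u/ and /j/) is in the target of rule 1 but the environment (between two vowels) is not met → [t].
/j/ — not in any rule's target class → [j].
/u/ (between /j/ and /j/): rule 3 targets it, but not before a nasal consonant → unchanged [u].
/j/ (between /u/ and /a/) is unaffected → [j].
Rule 3 applies to /a/ (between /j/ and /n/: before a nasal consonant) → [ã].
/n/ (between /a/ and /k/) is unaffected → [n].
Rule 2 applies to /k/ (between /n/ and /e/: before a front vowel) → [tʃ].
/e/ (between /k/ and /d/): rule 3 targets it, but not before a nasal consonant → unchanged [e].
/d/ — not in any rule's target class → [d].
/j/ — not in any rule's target class → [j].
/e/ (between /j/ and /n/) occurs before a nasal consonant → [ẽ] by rule 3.
/n/ (word-final) is unaffected → [n].

[jutjujãntʃedjẽn]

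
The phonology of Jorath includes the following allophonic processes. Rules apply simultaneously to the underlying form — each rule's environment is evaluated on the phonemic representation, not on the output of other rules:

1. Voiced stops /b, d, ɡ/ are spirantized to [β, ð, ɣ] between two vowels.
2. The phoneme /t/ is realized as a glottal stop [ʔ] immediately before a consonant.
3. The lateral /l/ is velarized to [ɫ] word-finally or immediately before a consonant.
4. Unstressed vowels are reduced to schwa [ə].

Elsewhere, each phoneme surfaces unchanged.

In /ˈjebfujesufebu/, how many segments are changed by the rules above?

Segments that undergo a rule: /u/ → [ə] (rule 4); /e/ → [ə] (rule 4); /u/ → [ə] (rule 4); /e/ → [ə] (rule 4); /b/ → [β] (rule 1); /u/ → [ə] (rule 4).
All other segments surface unchanged.

6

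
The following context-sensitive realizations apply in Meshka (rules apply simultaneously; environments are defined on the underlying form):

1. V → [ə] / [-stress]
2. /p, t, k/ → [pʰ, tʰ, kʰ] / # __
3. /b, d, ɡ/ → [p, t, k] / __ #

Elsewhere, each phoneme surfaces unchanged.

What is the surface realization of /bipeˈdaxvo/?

/b/ (word-initial): rule 3 targets it, but not word-finally → unchanged [b].
/i/ (between /b/ and /p/) occurs in an unstressed syllable → [ə] by rule 1.
/p/ — between /i/ and /e/; rule 2 does not apply here → [p].
Rule 1 applies to /e/ (between /p/ and /d/: in an unstressed syllable) → [ə].
/d/ (between /e/ and /a/) fails the environment for rule 3, so it stays [d].
/a/ (between /d/ and /x/): rule 1 targets it, but not in an unstressed syllable → unchanged [a].
/o/ meets the environment for rule 1 (in an unstressed syllable) → [ə].

[bəpəˈdaxvə]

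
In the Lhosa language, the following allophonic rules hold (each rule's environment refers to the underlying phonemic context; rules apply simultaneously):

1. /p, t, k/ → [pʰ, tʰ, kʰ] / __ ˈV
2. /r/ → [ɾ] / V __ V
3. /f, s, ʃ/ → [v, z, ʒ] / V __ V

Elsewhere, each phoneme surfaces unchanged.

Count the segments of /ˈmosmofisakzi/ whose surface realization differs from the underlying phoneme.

2

Segments that undergo a rule: /f/ → [v] (rule 3); /s/ → [z] (rule 3).
All other segments surface unchanged.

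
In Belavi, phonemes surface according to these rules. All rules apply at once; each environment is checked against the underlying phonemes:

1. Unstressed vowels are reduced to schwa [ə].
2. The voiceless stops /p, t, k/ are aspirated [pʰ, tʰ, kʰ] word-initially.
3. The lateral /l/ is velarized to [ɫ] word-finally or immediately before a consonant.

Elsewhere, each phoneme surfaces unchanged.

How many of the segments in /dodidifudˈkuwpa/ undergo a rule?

5

Segments that undergo a rule: /o/ → [ə] (rule 1); /i/ → [ə] (rule 1); /i/ → [ə] (rule 1); /u/ → [ə] (rule 1); /a/ → [ə] (rule 1).
All other segments surface unchanged.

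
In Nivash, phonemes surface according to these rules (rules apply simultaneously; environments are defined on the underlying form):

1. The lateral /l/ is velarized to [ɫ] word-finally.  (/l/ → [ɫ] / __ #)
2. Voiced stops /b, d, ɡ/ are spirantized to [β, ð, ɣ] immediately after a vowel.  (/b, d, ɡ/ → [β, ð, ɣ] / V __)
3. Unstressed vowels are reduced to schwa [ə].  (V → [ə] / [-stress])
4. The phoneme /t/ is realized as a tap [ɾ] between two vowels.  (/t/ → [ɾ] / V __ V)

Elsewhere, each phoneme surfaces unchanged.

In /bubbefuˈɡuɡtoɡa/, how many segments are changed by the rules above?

9

Segments that undergo a rule: /u/ → [ə] (rule 3); /b/ → [β] (rule 2); /e/ → [ə] (rule 3); /u/ → [ə] (rule 3); /ɡ/ → [ɣ] (rule 2); /ɡ/ → [ɣ] (rule 2); /o/ → [ə] (rule 3); /ɡ/ → [ɣ] (rule 2); /a/ → [ə] (rule 3).
All other segments surface unchanged.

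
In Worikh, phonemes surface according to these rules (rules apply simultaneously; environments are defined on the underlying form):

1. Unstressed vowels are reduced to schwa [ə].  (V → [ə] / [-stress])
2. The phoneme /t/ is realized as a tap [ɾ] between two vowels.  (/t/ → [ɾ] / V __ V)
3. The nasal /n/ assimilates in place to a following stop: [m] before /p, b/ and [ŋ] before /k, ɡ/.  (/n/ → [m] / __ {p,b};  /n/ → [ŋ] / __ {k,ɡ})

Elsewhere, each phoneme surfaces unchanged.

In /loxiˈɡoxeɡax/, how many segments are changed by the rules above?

Segments that undergo a rule: /o/ → [ə] (rule 1); /i/ → [ə] (rule 1); /e/ → [ə] (rule 1); /a/ → [ə] (rule 1).
All other segments surface unchanged.

4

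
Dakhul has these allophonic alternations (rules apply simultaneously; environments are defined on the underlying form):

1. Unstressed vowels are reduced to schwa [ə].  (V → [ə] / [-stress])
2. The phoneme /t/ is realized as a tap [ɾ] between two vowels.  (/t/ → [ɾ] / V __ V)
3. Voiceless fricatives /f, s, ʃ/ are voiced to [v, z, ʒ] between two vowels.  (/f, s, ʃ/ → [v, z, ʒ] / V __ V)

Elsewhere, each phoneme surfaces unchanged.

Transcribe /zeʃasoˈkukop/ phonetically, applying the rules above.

[zəʒəzəˈkukəp]

/z/ stays [z].
/e/ (between /z/ and /ʃ/) occurs in an unstressed syllable → [ə] by rule 1.
/ʃ/ (between /e/ and /a/) occurs between two vowels → [ʒ] by rule 3.
/a/ — between /ʃ/ and /s/, in an unstressed syllable — surfaces as [ə] (rule 1).
/s/ (between /a/ and /o/) occurs between two vowels → [z] by rule 3.
/o/ (between /s/ and /k/) occurs in an unstressed syllable → [ə] by rule 1.
/k/ stays [k].
/u/ — between /k/ and /k/; rule 1 does not apply here → [u].
/k/ — not in any rule's target class → [k].
/o/ — between /k/ and /p/, in an unstressed syllable — surfaces as [ə] (rule 1).
/p/ (word-final): no rule targets it → [p].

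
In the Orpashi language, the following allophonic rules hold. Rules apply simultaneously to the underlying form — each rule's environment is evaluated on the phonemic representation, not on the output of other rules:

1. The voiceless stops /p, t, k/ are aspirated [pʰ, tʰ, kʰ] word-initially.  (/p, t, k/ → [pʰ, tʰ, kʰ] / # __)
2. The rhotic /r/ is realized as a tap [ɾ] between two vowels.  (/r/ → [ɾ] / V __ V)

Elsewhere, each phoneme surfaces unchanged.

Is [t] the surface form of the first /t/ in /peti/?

Yes

/t/ — between /e/ and /i/; rule 1 does not apply here → [t].
The actual realization is [t], which matches [t].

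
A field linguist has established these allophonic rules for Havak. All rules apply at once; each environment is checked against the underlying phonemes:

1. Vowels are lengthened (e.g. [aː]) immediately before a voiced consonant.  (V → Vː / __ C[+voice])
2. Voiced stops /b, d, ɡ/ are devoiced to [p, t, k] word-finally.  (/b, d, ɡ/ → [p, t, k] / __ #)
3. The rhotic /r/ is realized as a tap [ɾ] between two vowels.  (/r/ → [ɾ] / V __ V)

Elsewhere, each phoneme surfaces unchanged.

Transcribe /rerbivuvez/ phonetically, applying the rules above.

[reːrbiːvuːveːz]

/r/ — word-initial; rule 3 does not apply here → [r].
Rule 1 applies to /e/ (between /r/ and /r/: before a voiced consonant) → [eː].
/r/ (between /e/ and /b/): rule 3 targets it, but not between two vowels → unchanged [r].
/b/ (between /r/ and /i/): rule 2 targets it, but not word-finally → unchanged [b].
/i/ (between /b/ and /v/) occurs before a voiced consonant → [iː] by rule 1.
/v/ stays [v].
/u/ meets the environment for rule 1 (before a voiced consonant) → [uː].
/v/ (between /u/ and /e/): no rule targets it → [v].
Rule 1 applies to /e/ (between /v/ and /z/: before a voiced consonant) → [eː].
/z/ (word-final) is unaffected → [z].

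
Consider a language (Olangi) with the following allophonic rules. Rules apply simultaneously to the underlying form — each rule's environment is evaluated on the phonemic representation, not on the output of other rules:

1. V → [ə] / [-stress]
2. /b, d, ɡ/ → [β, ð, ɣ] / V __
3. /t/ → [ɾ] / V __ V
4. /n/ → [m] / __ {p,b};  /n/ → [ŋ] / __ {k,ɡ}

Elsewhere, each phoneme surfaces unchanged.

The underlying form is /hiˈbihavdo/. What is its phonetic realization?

[həˈβihəvdə]

Rule 1 applies to /i/ (between /h/ and /b/: in an unstressed syllable) → [ə].
/b/ (between /i/ and /i/): immediately after a vowel, so rule 2 applies → [β].
/i/ — between /b/ and /h/; rule 1 does not apply here → [i].
/a/ (between /h/ and /v/) occurs in an unstressed syllable → [ə] by rule 1.
/d/ (between /v/ and /o/) fails the environment for rule 2, so it stays [d].
/o/ (word-final): in an unstressed syllable, so rule 1 applies → [ə].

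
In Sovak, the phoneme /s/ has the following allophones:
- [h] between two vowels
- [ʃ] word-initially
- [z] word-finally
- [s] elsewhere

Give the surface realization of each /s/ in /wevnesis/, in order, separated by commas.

Occurrence 1 (position 6): between two vowels → [h].
Occurrence 2 (position 8): word-finally → [z].

[h], [z]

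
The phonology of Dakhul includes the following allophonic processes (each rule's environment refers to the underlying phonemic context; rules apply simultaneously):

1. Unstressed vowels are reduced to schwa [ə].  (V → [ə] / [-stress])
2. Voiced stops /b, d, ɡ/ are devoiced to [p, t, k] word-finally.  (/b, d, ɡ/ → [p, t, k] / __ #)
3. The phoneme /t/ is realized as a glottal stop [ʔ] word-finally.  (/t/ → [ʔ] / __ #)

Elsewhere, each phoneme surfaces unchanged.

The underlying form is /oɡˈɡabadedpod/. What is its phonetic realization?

/o/ meets the environment for rule 1 (in an unstressed syllable) → [ə].
/ɡ/ (between /o/ and /ɡ/): rule 2 targets it, but not word-finally → unchanged [ɡ].
/ɡ/ — between /ɡ/ and /a/; rule 2 does not apply here → [ɡ].
/a/ (between /ɡ/ and /b/) is in the target of rule 1 but the environment (in an unstressed syllable) is not met → [a].
/b/ (between /a/ and /a/) is in the target of rule 2 but the environment (word-finally) is not met → [b].
/a/ (between /b/ and /d/) occurs in an unstressed syllable → [ə] by rule 1.
/d/ — between /a/ and /e/; rule 2 does not apply here → [d].
/e/ (between /d/ and /d/) occurs in an unstressed syllable → [ə] by rule 1.
/d/ (between /e/ and /p/) fails the environment for rule 2, so it stays [d].
/o/ (between /p/ and /d/): in an unstressed syllable, so rule 1 applies → [ə].
/d/ — word-final, word-finally — surfaces as [t] (rule 2).

[əɡˈɡabədədpət]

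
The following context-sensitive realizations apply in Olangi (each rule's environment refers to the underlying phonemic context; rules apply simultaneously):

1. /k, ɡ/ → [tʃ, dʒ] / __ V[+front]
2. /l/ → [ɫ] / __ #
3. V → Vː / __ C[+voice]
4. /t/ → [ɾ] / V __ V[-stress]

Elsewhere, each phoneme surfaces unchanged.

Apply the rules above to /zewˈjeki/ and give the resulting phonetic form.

[zeːwˈjetʃi]

/e/ meets the environment for rule 3 (before a voiced consonant) → [eː].
/e/ (between /j/ and /k/) is in the target of rule 3 but the environment (before a voiced consonant) is not met → [e].
Rule 1 applies to /k/ (between /e/ and /i/: before a front vowel) → [tʃ].
/i/ (word-final) is in the target of rule 3 but the environment (before a voiced consonant) is not met → [i].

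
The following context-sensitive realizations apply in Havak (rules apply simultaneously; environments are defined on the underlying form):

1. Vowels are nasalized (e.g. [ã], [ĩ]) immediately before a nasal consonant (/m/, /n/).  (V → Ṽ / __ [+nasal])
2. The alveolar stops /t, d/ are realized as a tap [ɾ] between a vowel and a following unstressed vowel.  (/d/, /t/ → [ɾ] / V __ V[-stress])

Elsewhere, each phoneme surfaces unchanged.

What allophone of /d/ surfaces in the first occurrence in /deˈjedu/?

/d/ (word-initial) fails the environment for rule 2, so it stays [d].

[d]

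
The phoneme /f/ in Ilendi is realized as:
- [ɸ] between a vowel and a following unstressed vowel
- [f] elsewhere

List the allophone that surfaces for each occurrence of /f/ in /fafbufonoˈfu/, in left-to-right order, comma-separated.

[f], [f], [ɸ], [f]

Occurrence 1 (position 1): no conditioning environment matches → elsewhere allophone [f].
Occurrence 2 (position 3): no conditioning environment matches → elsewhere allophone [f].
Occurrence 3 (position 6): between a vowel and a following unstressed vowel → [ɸ].
Occurrence 4 (position 10): no conditioning environment matches → elsewhere allophone [f].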